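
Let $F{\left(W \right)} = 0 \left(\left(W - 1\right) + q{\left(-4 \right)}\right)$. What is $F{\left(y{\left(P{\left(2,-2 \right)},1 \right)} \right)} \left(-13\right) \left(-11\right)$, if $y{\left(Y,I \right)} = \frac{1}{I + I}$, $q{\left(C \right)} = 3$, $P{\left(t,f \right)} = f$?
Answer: $0$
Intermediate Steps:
$y{\left(Y,I \right)} = \frac{1}{2 I}$
$F{\left(W \right)} = 0$ ($F{\left(W \right)} = 0 \left(\left(W - 1\right) + 3\right) = 0 \left(\left(-1 + W\right) + 3\right) = 0 \left(2 + W\right) = 0$)
$F{\left(y{\left(P{\left(2,-2 \right)},1 \right)} \right)} \left(-13\right) \left(-11\right) = 0 \left(-13\right) \left(-11\right) = 0 \left(-11\right) = 0$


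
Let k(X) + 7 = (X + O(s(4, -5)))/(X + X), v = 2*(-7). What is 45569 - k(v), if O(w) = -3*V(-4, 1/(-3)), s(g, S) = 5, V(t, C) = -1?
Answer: 1276117/28 ≈ 45576.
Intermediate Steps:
v = -14
O(w) = 3 (O(w) = -3*(-1) = 3)
k(X) = -7 + (3 + X)/(2*X) (k(X) = -7 + (X + 3)/(X + X) = -7 + (3 + X)/((2*X)) = -7 + (3 + X)*(1/(2*X)) = -7 + (3 + X)/(2*X))
45569 - k(v) = 45569 - (3 - 13*(-14))/(2*(-14)) = 45569 - (-1)*(3 + 182)/(2*14) = 45569 - (-1)*185/(2*14) = 45569 - 1*(-185/28) = 45569 + 185/28 = 1276117/28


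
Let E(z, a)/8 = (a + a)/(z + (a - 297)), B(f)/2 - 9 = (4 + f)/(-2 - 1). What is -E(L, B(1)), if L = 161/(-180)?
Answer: 42240/50981 ≈ 0.82854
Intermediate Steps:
L = -161/180 (L = 161*(-1/180) = -161/180 ≈ -0.89444)
B(f) = 46/3 - 2*f/3 (B(f) = 18 + 2*((4 + f)/(-2 - 1)) = 18 + 2*((4 + f)/(-3)) = 18 + 2*((4 + f)*(-⅓)) = 18 + 2*(-4/3 - f/3) = 18 + (-8/3 - 2*f/3) = 46/3 - 2*f/3)
E(z, a) = 16*a/(-297 + a + z) (E(z, a) = 8*((a + a)/(z + (a - 297))) = 8*((2*a)/(z + (-297 + a))) = 8*((2*a)/(-297 + a + z)) = 8*(2*a/(-297 + a + z)) = 16*a/(-297 + a + z))
-E(L, B(1)) = -16*(46/3 - ⅔*1)/(-297 + (46/3 - ⅔*1) - 161/180) = -16*(46/3 - ⅔)/(-297 + (46/3 - ⅔) - 161/180) = -16*44/(3*(-297 + 44/3 - 161/180)) = -16*44/(3*(-50981/180)) = -16*44*(-180)/(3*50981) = -1*(-42240/50981) = 42240/50981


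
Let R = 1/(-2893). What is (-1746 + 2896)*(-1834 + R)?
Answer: -6101627450/2893 ≈ -2.1091e+6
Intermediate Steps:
R = -1/2893 ≈ -0.00034566
(-1746 + 2896)*(-1834 + R) = (-1746 + 2896)*(-1834 - 1/2893) = 1150*(-5305763/2893) = -6101627450/2893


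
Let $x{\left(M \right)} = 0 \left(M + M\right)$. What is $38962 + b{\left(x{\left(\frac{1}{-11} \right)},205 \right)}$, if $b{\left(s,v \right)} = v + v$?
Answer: $39372$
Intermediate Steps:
$x{\left(M \right)} = 0$ ($x{\left(M \right)} = 0 \cdot 2 M = 0$)
$b{\left(s,v \right)} = 2 v$
$38962 + b{\left(x{\left(\frac{1}{-11} \right)},205 \right)} = 38962 + 2 \cdot 205 = 38962 + 410 = 39372$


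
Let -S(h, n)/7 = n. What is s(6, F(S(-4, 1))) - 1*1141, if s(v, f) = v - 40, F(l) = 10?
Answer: -1175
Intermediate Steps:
S(h, n) = -7*n
s(v, f) = -40 + v
s(6, F(S(-4, 1))) - 1*1141 = (-40 + 6) - 1*1141 = -34 - 1141 = -1175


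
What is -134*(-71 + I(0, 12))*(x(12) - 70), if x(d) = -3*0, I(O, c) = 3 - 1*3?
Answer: -665980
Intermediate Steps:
I(O, c) = 0 (I(O, c) = 3 - 3 = 0)
x(d) = 0
-134*(-71 + I(0, 12))*(x(12) - 70) = -134*(-71 + 0)*(0 - 70) = -(-9514)*(-70) = -134*4970 = -665980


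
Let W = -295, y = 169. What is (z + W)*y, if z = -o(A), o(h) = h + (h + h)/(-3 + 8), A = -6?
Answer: -242177/5 ≈ -48435.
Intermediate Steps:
o(h) = 7*h/5 (o(h) = h + (2*h)/5 = h + (2*h)*(1/5) = h + 2*h/5 = 7*h/5)
z = 42/5 (z = -7*(-6)/5 = -1*(-42/5) = 42/5 ≈ 8.4000)
(z + W)*y = (42/5 - 295)*169 = -1433/5*169 = -242177/5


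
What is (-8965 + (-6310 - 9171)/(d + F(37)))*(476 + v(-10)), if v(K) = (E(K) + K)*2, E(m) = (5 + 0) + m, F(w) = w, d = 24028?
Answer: -96228159876/24065 ≈ -3.9987e+6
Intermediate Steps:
E(m) = 5 + m
v(K) = 10 + 4*K (v(K) = ((5 + K) + K)*2 = (5 + 2*K)*2 = 10 + 4*K)
(-8965 + (-6310 - 9171)/(d + F(37)))*(476 + v(-10)) = (-8965 + (-6310 - 9171)/(24028 + 37))*(476 + (10 + 4*(-10))) = (-8965 - 15481/24065)*(476 + (10 - 40)) = (-8965 - 15481*1/24065)*(476 - 30) = (-8965 - 15481/24065)*446 = -215758206/24065*446 = -96228159876/24065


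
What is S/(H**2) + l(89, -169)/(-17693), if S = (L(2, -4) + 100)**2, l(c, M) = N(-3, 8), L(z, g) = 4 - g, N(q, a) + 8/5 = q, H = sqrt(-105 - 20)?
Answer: -206370577/2211625 ≈ -93.312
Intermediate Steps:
H = 5*I*sqrt(5) (H = sqrt(-125) = 5*I*sqrt(5) ≈ 11.18*I)
N(q, a) = -8/5 + q
l(c, M) = -23/5 (l(c, M) = -8/5 - 3 = -23/5)
S = 11664 (S = ((4 - 1*(-4)) + 100)**2 = ((4 + 4) + 100)**2 = (8 + 100)**2 = 108**2 = 11664)
S/(H**2) + l(89, -169)/(-17693) = 11664/((5*I*sqrt(5))**2) - 23/5/(-17693) = 11664/(-125) - 23/5*(-1/17693) = 11664*(-1/125) + 23/88465 = -11664/125 + 23/88465 = -206370577/2211625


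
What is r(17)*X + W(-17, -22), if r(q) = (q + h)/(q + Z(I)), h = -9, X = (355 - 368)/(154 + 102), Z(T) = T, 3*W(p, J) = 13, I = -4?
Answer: 413/96 ≈ 4.3021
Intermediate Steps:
W(p, J) = 13/3 (W(p, J) = (⅓)*13 = 13/3)
X = -13/256 ≈ -0.050781
r(q) = (-9 + q)/(-4 + q) (r(q) = (q - 9)/(q - 4) = (-9 + q)/(-4 + q))
r(17)*X + W(-17, -22) = ((-9 + 17)/(-4 + 17))*(-13/256) + 13/3 = (8/13)*(-13/256) + 13/3 = -1/32 + 13/3 = 413/96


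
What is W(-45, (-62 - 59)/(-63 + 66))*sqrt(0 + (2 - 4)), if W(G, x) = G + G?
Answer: -90*I*sqrt(2) ≈ -127.28*I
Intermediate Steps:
W(G, x) = 2*G
W(-45, (-62 - 59)/(-63 + 66))*sqrt(0 + (2 - 4)) = (2*(-45))*sqrt(0 + (2 - 4)) = -90*sqrt(0 - 2) = -90*I*sqrt(2)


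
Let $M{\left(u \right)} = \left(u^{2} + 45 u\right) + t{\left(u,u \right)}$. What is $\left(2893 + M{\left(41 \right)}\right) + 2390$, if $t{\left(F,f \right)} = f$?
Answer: $8850$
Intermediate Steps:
$M{\left(u \right)} = u^{2} + 46 u$ ($M{\left(u \right)} = \left(u^{2} + 45 u\right) + u = u^{2} + 46 u$)
$\left(2893 + M{\left(41 \right)}\right) + 2390 = \left(2893 + 41 \left(46 + 41\right)\right) + 2390 = \left(2893 + 41 \cdot 87\right) + 2390 = \left(2893 + 3567\right) + 2390 = 6460 + 2390 = 8850$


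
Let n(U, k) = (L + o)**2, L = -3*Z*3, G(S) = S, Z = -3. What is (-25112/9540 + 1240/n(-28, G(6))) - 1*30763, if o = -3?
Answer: -586967189/19080 ≈ -30763.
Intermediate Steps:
L = 27 (L = -3*(-3)*3 = 9*3 = 27)
n(U, k) = 576 (n(U, k) = (27 - 3)**2 = 24**2 = 576)
(-25112/9540 + 1240/n(-28, G(6))) - 1*30763 = (-25112/9540 + 1240/576) - 1*30763 = (-25112*1/9540 + 1240*(1/576)) - 30763 = (-6278/2385 + 155/72) - 30763 = -9149/19080 - 30763 = -586967189/19080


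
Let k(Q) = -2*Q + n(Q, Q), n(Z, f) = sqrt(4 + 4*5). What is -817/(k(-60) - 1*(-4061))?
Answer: -3415877/17480737 + 1634*sqrt(6)/17480737 ≈ -0.19518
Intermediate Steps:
n(Z, f) = 2*sqrt(6) (n(Z, f) = sqrt(4 + 20) = sqrt(24) = 2*sqrt(6))
k(Q) = -2*Q + 2*sqrt(6)
-817/(k(-60) - 1*(-4061)) = -817/((-2*(-60) + 2*sqrt(6)) - 1*(-4061)) = -817/((120 + 2*sqrt(6)) + 4061) = -817/(4181 + 2*sqrt(6))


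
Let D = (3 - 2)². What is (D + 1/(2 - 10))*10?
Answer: 35/4 ≈ 8.7500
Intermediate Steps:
D = 1 (D = 1² = 1)
(D + 1/(2 - 10))*10 = (1 + 1/(2 - 10))*10 = (1 + 1/(-8))*10 = (1 - ⅛)*10 = (7/8)*10 = 35/4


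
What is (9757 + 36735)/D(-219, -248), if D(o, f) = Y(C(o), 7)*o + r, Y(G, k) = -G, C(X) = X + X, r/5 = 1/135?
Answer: -1255284/2589893 ≈ -0.48469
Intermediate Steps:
r = 1/27 (r = 5/135 = 5*(1/135) = 1/27 ≈ 0.037037)
C(X) = 2*X
D(o, f) = 1/27 - 2*o² (D(o, f) = (-2*o)*o + 1/27 = -2*o² + 1/27 = 1/27 - 2*o²)
(9757 + 36735)/D(-219, -248) = (9757 + 36735)/(1/27 - 2*(-219)²) = 46492/(1/27 - 2*47961) = 46492/(1/27 - 95922) = 46492/(-2589893/27) = 46492*(-27/2589893) = -1255284/2589893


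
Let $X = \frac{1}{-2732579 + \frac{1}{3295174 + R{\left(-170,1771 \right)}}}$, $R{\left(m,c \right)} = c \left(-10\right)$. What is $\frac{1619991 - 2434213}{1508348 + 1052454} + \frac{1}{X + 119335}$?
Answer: $- \frac{435090784664736727333016}{1368436024487957901916361} \approx -0.31795$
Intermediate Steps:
$R{\left(m,c \right)} = - 10 c$
$X = - \frac{3277464}{8955929299655}$ ($X = \frac{1}{-2732579 + \frac{1}{3295174 - 17710}} = \frac{1}{-2732579 + \frac{1}{3277464}} = \frac{1}{- \frac{8955929299655}{3277464}} = - \frac{3277464}{8955929299655} \approx -3.6595 \cdot 10^{-7}$)
$\frac{1619991 - 2434213}{1508348 + 1052454} + \frac{1}{X + 119335} = \frac{1619991 - 2434213}{1508348 + 1052454} + \frac{1}{- \frac{3277464}{8955929299655} + 119335} = - \frac{814222}{2560802} + \frac{1}{\frac{1068755822971051961}{8955929299655}} = \left(-814222\right) \frac{1}{2560802} + \frac{8955929299655}{1068755822971051961} = - \frac{407111}{1280401} + \frac{8955929299655}{1068755822971051961} = - \frac{435090784664736727333016}{1368436024487957901916361}$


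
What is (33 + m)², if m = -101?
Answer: 4624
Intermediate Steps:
(33 + m)² = (33 - 101)² = (-68)² = 4624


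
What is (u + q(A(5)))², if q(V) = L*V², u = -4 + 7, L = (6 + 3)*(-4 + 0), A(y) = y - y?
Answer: 9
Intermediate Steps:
A(y) = 0
L = -36 (L = 9*(-4) = -36)
u = 3
q(V) = -36*V²
(u + q(A(5)))² = (3 - 36*0²)² = (3 - 36*0)² = (3 + 0)² = 3² = 9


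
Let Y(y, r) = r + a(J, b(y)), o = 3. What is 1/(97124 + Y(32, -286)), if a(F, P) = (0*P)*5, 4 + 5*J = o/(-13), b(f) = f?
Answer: 1/96838 ≈ 1.0327e-5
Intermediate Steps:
J = -11/13 (J = -⅘ + (3/(-13))/5 = -⅘ + (3*(-1/13))/5 = -⅘ + (⅕)*(-3/13) = -⅘ - 3/65 = -11/13 ≈ -0.84615)
a(F, P) = 0 (a(F, P) = 0*5 = 0)
Y(y, r) = r (Y(y, r) = r + 0 = r)
1/(97124 + Y(32, -286)) = 1/(97124 - 286) = 1/96838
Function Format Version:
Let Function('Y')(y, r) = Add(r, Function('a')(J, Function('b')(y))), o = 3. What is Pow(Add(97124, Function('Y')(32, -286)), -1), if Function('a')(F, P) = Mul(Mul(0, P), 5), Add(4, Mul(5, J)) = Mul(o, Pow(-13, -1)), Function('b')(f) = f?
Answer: Rational(1, 96838) ≈ 1.0327e-5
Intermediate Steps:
J = Rational(-11, 13) (J = Add(Rational(-4, 5), Mul(Rational(1, 5), Mul(3, Pow(-13, -1)))) = Add(Rational(-4, 5), Mul(Rational(1, 5), Mul(3, Rational(-1, 13)))) = Add(Rational(-4, 5), Mul(Rational(1, 5), Rational(-3, 13))) = Add(Rational(-4, 5), Rational(-3, 65)) = Rational(-11, 13) ≈ -0.84615)
Function('a')(F, P) = 0 (Function('a')(F, P) = Mul(0, 5) = 0)
Function('Y')(y, r) = r (Function('Y')(y, r) = Add(r, 0) = r)
Pow(Add(97124, Function('Y')(32, -286)), -1) = Pow(Add(97124, -286), -1) = Pow(96838, -1) = Rational(1, 96838)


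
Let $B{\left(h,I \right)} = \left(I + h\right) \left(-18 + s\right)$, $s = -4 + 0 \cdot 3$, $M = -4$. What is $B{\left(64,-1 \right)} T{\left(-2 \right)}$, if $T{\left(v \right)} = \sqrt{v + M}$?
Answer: $- 1386 i \sqrt{6} \approx - 3395.0 i$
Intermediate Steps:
$s = -4$ ($s = -4 + 0 = -4$)
$T{\left(v \right)} = \sqrt{-4 + v}$ ($T{\left(v \right)} = \sqrt{v - 4} = \sqrt{-4 + v}$)
$B{\left(h,I \right)} = - 22 I - 22 h$ ($B{\left(h,I \right)} = \left(I + h\right) \left(-18 - 4\right) = \left(I + h\right) \left(-22\right) = - 22 I - 22 h$)
$B{\left(64,-1 \right)} T{\left(-2 \right)} = \left(\left(-22\right) \left(-1\right) - 1408\right) \sqrt{-4 - 2} = \left(22 - 1408\right) \sqrt{-6} = - 1386 i \sqrt{6}$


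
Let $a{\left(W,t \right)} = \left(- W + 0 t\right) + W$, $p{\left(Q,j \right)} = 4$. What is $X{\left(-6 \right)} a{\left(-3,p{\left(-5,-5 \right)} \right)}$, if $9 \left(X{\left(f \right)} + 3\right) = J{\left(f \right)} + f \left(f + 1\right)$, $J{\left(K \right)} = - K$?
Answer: $0$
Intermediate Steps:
$a{\left(W,t \right)} = 0$ ($a{\left(W,t \right)} = \left(- W + 0\right) + W = - W + W = 0$)
$X{\left(f \right)} = -3 - \frac{f}{9} + \frac{f \left(1 + f\right)}{9}$ ($X{\left(f \right)} = -3 + \frac{- f + f \left(f + 1\right)}{9} = -3 + \frac{- f + f \left(1 + f\right)}{9} = -3 + \left(- \frac{f}{9} + \frac{f \left(1 + f\right)}{9}\right) = -3 - \frac{f}{9} + \frac{f \left(1 + f\right)}{9}$)
$X{\left(-6 \right)} a{\left(-3,p{\left(-5,-5 \right)} \right)} = \left(-3 + \frac{\left(-6\right)^{2}}{9}\right) 0 = \left(-3 + \frac{1}{9} \cdot 36\right) 0 = \left(-3 + 4\right) 0 = 1 \cdot 0 = 0$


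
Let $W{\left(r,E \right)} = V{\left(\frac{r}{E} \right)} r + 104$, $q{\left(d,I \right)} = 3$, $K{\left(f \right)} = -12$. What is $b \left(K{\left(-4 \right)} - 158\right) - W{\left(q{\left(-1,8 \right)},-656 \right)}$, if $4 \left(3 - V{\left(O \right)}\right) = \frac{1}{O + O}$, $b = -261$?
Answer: $44175$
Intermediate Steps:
$V{\left(O \right)} = 3 - \frac{1}{8 O}$ ($V{\left(O \right)} = 3 - \frac{1}{4 \left(O + O\right)} = 3 - \frac{1}{4 \cdot 2 O} = 3 - \frac{\frac{1}{2} \frac{1}{O}}{4} = 3 - \frac{1}{8 O}$)
$W{\left(r,E \right)} = 104 + r \left(3 - \frac{E}{8 r}\right)$ ($W{\left(r,E \right)} = \left(3 - \frac{1}{8 \frac{r}{E}}\right) r + 104 = \left(3 - \frac{E \frac{1}{r}}{8}\right) r + 104 = \left(3 - \frac{E}{8 r}\right) r + 104 = r \left(3 - \frac{E}{8 r}\right) + 104 = 104 + r \left(3 - \frac{E}{8 r}\right)$)
$b \left(K{\left(-4 \right)} - 158\right) - W{\left(q{\left(-1,8 \right)},-656 \right)} = - 261 \left(-12 - 158\right) - \left(104 + 3 \cdot 3 - -82\right) = \left(-261\right) \left(-170\right) - \left(104 + 9 + 82\right) = 44370 - 195 = 44175$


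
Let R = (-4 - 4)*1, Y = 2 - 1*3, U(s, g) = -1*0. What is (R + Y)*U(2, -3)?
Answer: 0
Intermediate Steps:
U(s, g) = 0
Y = -1 (Y = 2 - 3 = -1)
R = -8 (R = -8*1 = -8)
(R + Y)*U(2, -3) = (-8 - 1)*0 = -9*0 = 0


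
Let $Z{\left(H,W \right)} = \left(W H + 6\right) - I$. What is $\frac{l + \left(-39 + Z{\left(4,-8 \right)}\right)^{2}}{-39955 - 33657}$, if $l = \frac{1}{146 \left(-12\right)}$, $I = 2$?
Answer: $- \frac{7864727}{128968224} \approx -0.060982$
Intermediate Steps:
$Z{\left(H,W \right)} = 4 + H W$ ($Z{\left(H,W \right)} = \left(W H + 6\right) - 2 = \left(H W + 6\right) - 2 = \left(6 + H W\right) - 2 = 4 + H W$)
$l = - \frac{1}{1752}$ ($l = \frac{1}{-1752} = - \frac{1}{1752} \approx -0.00057078$)
$\frac{l + \left(-39 + Z{\left(4,-8 \right)}\right)^{2}}{-39955 - 33657} = \frac{- \frac{1}{1752} + \left(-39 + \left(4 + 4 \left(-8\right)\right)\right)^{2}}{-39955 - 33657} = \frac{- \frac{1}{1752} + \left(-39 + \left(4 - 32\right)\right)^{2}}{-73612} = \left(- \frac{1}{1752} + \left(-39 - 28\right)^{2}\right) \left(- \frac{1}{73612}\right) = \left(- \frac{1}{1752} + \left(-67\right)^{2}\right) \left(- \frac{1}{73612}\right) = \left(- \frac{1}{1752} + 4489\right) \left(- \frac{1}{73612}\right) = \frac{7864727}{1752} \left(- \frac{1}{73612}\right) = - \frac{7864727}{128968224}$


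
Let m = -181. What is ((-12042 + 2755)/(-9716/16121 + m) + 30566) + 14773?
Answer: 18983563270/418231 ≈ 45390.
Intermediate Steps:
((-12042 + 2755)/(-9716/16121 + m) + 30566) + 14773 = ((-12042 + 2755)/(-9716/16121 - 181) + 30566) + 14773 = (-9287/(-9716*1/16121 - 181) + 30566) + 14773 = (-9287/(-1388/2303 - 181) + 30566) + 14773 = (-9287/(-418231/2303) + 30566) + 14773 = (-9287*(-2303/418231) + 30566) + 14773 = (21387961/418231 + 30566) + 14773 = 12805036707/418231 + 14773 = 18983563270/418231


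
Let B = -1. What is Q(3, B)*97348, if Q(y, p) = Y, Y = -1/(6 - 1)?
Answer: -97348/5 ≈ -19470.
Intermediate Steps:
Y = -⅕ (Y = -1/5 = -1*⅕ = -⅕ ≈ -0.20000)
Q(y, p) = -⅕
Q(3, B)*97348 = -⅕*97348 = -97348/5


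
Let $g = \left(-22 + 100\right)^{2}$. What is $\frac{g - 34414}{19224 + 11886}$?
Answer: $- \frac{2833}{3111} \approx -0.91064$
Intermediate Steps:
$g = 6084$ ($g = 78^{2} = 6084$)
$\frac{g - 34414}{19224 + 11886} = \frac{6084 - 34414}{19224 + 11886} = - \frac{28330}{31110} = \left(-28330\right) \frac{1}{31110} = - \frac{2833}{3111}$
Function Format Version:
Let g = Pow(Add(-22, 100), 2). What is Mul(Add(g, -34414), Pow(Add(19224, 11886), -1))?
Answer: Rational(-2833, 3111) ≈ -0.91064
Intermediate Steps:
g = 6084 (g = Pow(78, 2) = 6084)
Mul(Add(g, -34414), Pow(Add(19224, 11886), -1)) = Mul(Add(6084, -34414), Pow(Add(19224, 11886), -1)) = Mul(-28330, Pow(31110, -1)) = Mul(-28330, Rational(1, 31110)) = Rational(-2833, 3111)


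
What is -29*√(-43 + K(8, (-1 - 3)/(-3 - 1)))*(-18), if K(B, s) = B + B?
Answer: 1566*I*√3 ≈ 2712.4*I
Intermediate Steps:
K(B, s) = 2*B
-29*√(-43 + K(8, (-1 - 3)/(-3 - 1)))*(-18) = -29*√(-43 + 2*8)*(-18) = -29*√(-43 + 16)*(-18) = -87*I*√3*(-18) = 1566*I*√3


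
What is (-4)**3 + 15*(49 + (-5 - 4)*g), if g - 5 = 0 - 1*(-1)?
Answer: -139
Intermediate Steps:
g = 6 (g = 5 + (0 - 1*(-1)) = 5 + (0 + 1) = 5 + 1 = 6)
(-4)**3 + 15*(49 + (-5 - 4)*g) = (-4)**3 + 15*(49 + (-5 - 4)*6) = -64 + 15*(49 - 9*6) = -64 + 15*(49 - 54) = -64 + 15*(-5) = -64 - 75 = -139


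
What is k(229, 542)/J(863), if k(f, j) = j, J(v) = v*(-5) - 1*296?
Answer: -542/4611 ≈ -0.11755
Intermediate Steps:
J(v) = -296 - 5*v (J(v) = -5*v - 296 = -296 - 5*v)
k(229, 542)/J(863) = 542/(-296 - 5*863) = 542/(-296 - 4315) = 542/(-4611) = 542*(-1/4611) = -542/4611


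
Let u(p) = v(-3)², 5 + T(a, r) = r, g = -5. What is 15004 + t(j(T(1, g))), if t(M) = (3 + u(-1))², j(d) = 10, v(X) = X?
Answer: 15148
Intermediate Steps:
T(a, r) = -5 + r
u(p) = 9 (u(p) = (-3)² = 9)
t(M) = 144 (t(M) = (3 + 9)² = 12² = 144)
15004 + t(j(T(1, g))) = 15004 + 144 = 15148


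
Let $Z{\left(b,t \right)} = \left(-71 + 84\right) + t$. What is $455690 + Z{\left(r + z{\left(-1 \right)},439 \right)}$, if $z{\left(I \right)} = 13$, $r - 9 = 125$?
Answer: $456142$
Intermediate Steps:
$r = 134$ ($r = 9 + 125 = 134$)
$Z{\left(b,t \right)} = 13 + t$
$455690 + Z{\left(r + z{\left(-1 \right)},439 \right)} = 455690 + \left(13 + 439\right) = 455690 + 452 = 456142$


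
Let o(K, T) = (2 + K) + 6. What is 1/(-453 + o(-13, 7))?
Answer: -1/458 ≈ -0.0021834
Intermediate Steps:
o(K, T) = 8 + K
1/(-453 + o(-13, 7)) = 1/(-453 + (8 - 13)) = 1/(-453 - 5) = 1/(-458) = -1/458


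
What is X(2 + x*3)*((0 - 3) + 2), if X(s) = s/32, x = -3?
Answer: 7/32 ≈ 0.21875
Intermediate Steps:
X(s) = s/32 (X(s) = s*(1/32) = s/32)
X(2 + x*3)*((0 - 3) + 2) = ((2 - 3*3)/32)*((0 - 3) + 2) = ((2 - 9)/32)*(-3 + 2) = ((1/32)*(-7))*(-1) = -7/32*(-1) = 7/32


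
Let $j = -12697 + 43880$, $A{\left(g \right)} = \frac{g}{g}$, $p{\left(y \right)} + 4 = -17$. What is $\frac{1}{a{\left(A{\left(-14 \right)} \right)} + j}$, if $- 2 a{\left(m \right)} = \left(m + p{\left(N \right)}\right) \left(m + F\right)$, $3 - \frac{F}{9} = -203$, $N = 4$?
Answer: $\frac{1}{49733} \approx 2.0107 \cdot 10^{-5}$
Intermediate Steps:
$F = 1854$ ($F = 27 - -1827 = 27 + 1827 = 1854$)
$p{\left(y \right)} = -21$ ($p{\left(y \right)} = -4 - 17 = -21$)
$A{\left(g \right)} = 1$
$j = 31183$
$a{\left(m \right)} = - \frac{\left(-21 + m\right) \left(1854 + m\right)}{2}$ ($a{\left(m \right)} = - \frac{\left(m - 21\right) \left(m + 1854\right)}{2} = - \frac{\left(-21 + m\right) \left(1854 + m\right)}{2}$)
$\frac{1}{a{\left(A{\left(-14 \right)} \right)} + j} = \frac{1}{\left(19467 - \frac{1833}{2} - \frac{1^{2}}{2}\right) + 31183} = \frac{1}{\left(19467 - \frac{1833}{2} - \frac{1}{2}\right) + 31183} = \frac{1}{18550 + 31183} = \frac{1}{49733}$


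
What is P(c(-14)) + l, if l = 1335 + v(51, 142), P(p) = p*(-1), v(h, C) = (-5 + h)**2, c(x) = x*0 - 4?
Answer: 3455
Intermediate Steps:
c(x) = -4 (c(x) = 0 - 4 = -4)
P(p) = -p
l = 3451 (l = 1335 + (-5 + 51)**2 = 1335 + 46**2 = 1335 + 2116 = 3451)
P(c(-14)) + l = -1*(-4) + 3451 = 4 + 3451 = 3455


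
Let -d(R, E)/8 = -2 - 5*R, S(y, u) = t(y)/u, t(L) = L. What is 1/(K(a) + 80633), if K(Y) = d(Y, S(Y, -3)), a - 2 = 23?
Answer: 1/81649 ≈ 1.2248e-5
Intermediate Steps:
a = 25 (a = 2 + 23 = 25)
S(y, u) = y/u
d(R, E) = 16 + 40*R (d(R, E) = -8*(-2 - 5*R) = 16 + 40*R)
K(Y) = 16 + 40*Y
1/(K(a) + 80633) = 1/((16 + 40*25) + 80633) = 1/((16 + 1000) + 80633) = 1/(1016 + 80633) = 1/81649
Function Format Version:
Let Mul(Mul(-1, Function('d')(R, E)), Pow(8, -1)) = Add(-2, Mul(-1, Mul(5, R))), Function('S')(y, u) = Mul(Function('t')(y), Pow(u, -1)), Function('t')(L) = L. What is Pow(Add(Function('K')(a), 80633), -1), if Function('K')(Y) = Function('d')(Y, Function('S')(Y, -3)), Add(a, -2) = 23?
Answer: Rational(1, 81649) ≈ 1.2248e-5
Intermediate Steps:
a = 25 (a = Add(2, 23) = 25)
Function('S')(y, u) = Mul(y, Pow(u, -1))
Function('d')(R, E) = Add(16, Mul(40, R)) (Function('d')(R, E) = Mul(-8, Add(-2, Mul(-1, Mul(5, R)))) = Mul(-8, Add(-2, Mul(-5, R))) = Add(16, Mul(40, R)))
Function('K')(Y) = Add(16, Mul(40, Y))
Pow(Add(Function('K')(a), 80633), -1) = Pow(Add(Add(16, Mul(40, 25)), 80633), -1) = Pow(Add(Add(16, 1000), 80633), -1) = Pow(Add(1016, 80633), -1) = Pow(81649, -1) = Rational(1, 81649)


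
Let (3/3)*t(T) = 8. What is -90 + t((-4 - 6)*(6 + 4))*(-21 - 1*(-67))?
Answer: 278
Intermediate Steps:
t(T) = 8
-90 + t((-4 - 6)*(6 + 4))*(-21 - 1*(-67)) = -90 + 8*(-21 - 1*(-67)) = -90 + 8*(-21 + 67) = -90 + 8*46 = -90 + 368 = 278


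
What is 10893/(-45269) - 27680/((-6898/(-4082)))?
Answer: -2557504292677/156132781 ≈ -16380.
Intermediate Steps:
10893/(-45269) - 27680/((-6898/(-4082))) = 10893*(-1/45269) - 27680/((-6898*(-1/4082))) = -10893/45269 - 27680/3449/2041 = -10893/45269 - 27680*2041/3449 = -10893/45269 - 56494880/3449 = -2557504292677/156132781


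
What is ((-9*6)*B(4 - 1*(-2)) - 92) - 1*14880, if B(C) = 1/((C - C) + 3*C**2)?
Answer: -29945/2 ≈ -14973.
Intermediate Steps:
B(C) = 1/(3*C**2) (B(C) = 1/(0 + 3*C**2) = 1/(3*C**2))
((-9*6)*B(4 - 1*(-2)) - 92) - 1*14880 = ((-9*6)*(1/(3*(4 - 1*(-2))**2)) - 92) - 1*14880 = (-18/(4 + 2)**2 - 92) - 14880 = (-18/6**2 - 92) - 14880 = (-18/36 - 92) - 14880 = (-54*1/108 - 92) - 14880 = (-1/2 - 92) - 14880 = -185/2 - 14880 = -29945/2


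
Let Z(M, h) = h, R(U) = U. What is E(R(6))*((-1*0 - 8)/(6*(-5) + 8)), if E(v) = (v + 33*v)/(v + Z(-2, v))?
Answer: 68/11 ≈ 6.1818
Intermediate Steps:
E(v) = 17 (E(v) = (v + 33*v)/(v + v) = (34*v)/((2*v)) = (34*v)*(1/(2*v)) = 17)
E(R(6))*((-1*0 - 8)/(6*(-5) + 8)) = 17*((-1*0 - 8)/(6*(-5) + 8)) = 17*((0 - 8)/(-30 + 8)) = 17*(-8/(-22)) = 17*(-8*(-1/22)) = 17*(4/11) = 68/11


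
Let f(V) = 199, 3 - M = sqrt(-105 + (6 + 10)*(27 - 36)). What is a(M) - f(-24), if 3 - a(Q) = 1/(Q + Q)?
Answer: -33713/172 - I*sqrt(249)/516 ≈ -196.01 - 0.030581*I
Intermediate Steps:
M = 3 - I*sqrt(249) (M = 3 - sqrt(-105 + (6 + 10)*(27 - 36)) = 3 - sqrt(-105 + 16*(-9)) = 3 - sqrt(-105 - 144) = 3 - sqrt(-249) = 3 - I*sqrt(249) ≈ 3.0 - 15.78*I)
a(Q) = 3 - 1/(2*Q) (a(Q) = 3 - 1/(Q + Q) = 3 - 1/(2*Q))
a(M) - f(-24) = (3 - 1/(2*(3 - I*sqrt(249)))) - 1*199 = (3 - 1/(2*(3 - I*sqrt(249)))) - 199 = -196 - 1/(2*(3 - I*sqrt(249)))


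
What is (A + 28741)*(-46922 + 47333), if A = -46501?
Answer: -7299360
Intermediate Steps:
(A + 28741)*(-46922 + 47333) = (-46501 + 28741)*(-46922 + 47333) = -17760*411 = -7299360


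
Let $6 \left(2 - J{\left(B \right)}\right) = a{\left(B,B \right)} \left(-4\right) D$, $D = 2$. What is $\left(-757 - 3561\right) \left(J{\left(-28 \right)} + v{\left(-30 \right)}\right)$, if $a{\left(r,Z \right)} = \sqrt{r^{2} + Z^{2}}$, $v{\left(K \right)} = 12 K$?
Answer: $1545844 - \frac{483616 \sqrt{2}}{3} \approx 1.3179 \cdot 10^{6}$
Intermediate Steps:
$a{\left(r,Z \right)} = \sqrt{Z^{2} + r^{2}}$
$J{\left(B \right)} = 2 + \frac{4 \sqrt{2} \sqrt{B^{2}}}{3}$ ($J{\left(B \right)} = 2 - \frac{\sqrt{B^{2} + B^{2}} \left(-4\right) 2}{6} = 2 - \frac{\sqrt{2 B^{2}} \left(-4\right) 2}{6} = 2 - \frac{\sqrt{2} \sqrt{B^{2}} \left(-4\right) 2}{6} = 2 - \frac{- 4 \sqrt{2} \sqrt{B^{2}} \cdot 2}{6} = 2 - \frac{\left(-8\right) \sqrt{2} \sqrt{B^{2}}}{6} = 2 + \frac{4 \sqrt{2} \sqrt{B^{2}}}{3}$)
$\left(-757 - 3561\right) \left(J{\left(-28 \right)} + v{\left(-30 \right)}\right) = \left(-757 - 3561\right) \left(\left(2 + \frac{4 \sqrt{2} \sqrt{\left(-28\right)^{2}}}{3}\right) + 12 \left(-30\right)\right) = - 4318 \left(\left(2 + \frac{4 \sqrt{2} \sqrt{784}}{3}\right) - 360\right) = - 4318 \left(\left(2 + \frac{4}{3} \sqrt{2} \cdot 28\right) - 360\right) = - 4318 \left(\left(2 + \frac{112 \sqrt{2}}{3}\right) - 360\right) = - 4318 \left(-358 + \frac{112 \sqrt{2}}{3}\right) = 1545844 - \frac{483616 \sqrt{2}}{3}$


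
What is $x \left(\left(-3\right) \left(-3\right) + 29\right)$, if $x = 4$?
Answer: $152$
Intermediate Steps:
$x \left(\left(-3\right) \left(-3\right) + 29\right) = 4 \left(\left(-3\right) \left(-3\right) + 29\right) = 4 \left(9 + 29\right) = 4 \cdot 38 = 152$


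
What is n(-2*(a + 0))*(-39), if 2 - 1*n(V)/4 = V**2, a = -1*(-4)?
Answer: 9672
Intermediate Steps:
a = 4
n(V) = 8 - 4*V**2
n(-2*(a + 0))*(-39) = (8 - 4*4*(4 + 0)**2)*(-39) = (8 - 4*(-2*4)**2)*(-39) = (8 - 4*(-8)**2)*(-39) = (8 - 4*64)*(-39) = (8 - 256)*(-39) = -248*(-39) = 9672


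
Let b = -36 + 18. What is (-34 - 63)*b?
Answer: 1746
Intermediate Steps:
b = -18
(-34 - 63)*b = (-34 - 63)*(-18) = -97*(-18) = 1746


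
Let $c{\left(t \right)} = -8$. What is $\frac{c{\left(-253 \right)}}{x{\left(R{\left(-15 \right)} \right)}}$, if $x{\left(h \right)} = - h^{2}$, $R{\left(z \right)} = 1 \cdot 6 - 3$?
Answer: $\frac{8}{9} \approx 0.88889$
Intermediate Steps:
$R{\left(z \right)} = 3$ ($R{\left(z \right)} = 6 - 3 = 3$)
$\frac{c{\left(-253 \right)}}{x{\left(R{\left(-15 \right)} \right)}} = - \frac{8}{\left(-1\right) 3^{2}} = - \frac{8}{\left(-1\right) 9} = - \frac{8}{-9} = \left(-8\right) \left(- \frac{1}{9}\right) = \frac{8}{9}$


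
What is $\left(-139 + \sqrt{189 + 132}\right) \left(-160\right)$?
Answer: $22240 - 160 \sqrt{321} \approx 19373.0$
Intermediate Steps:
$\left(-139 + \sqrt{189 + 132}\right) \left(-160\right) = \left(-139 + \sqrt{321}\right) \left(-160\right) = 22240 - 160 \sqrt{321}$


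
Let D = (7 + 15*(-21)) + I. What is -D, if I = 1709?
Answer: -1401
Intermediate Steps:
D = 1401 (D = (7 + 15*(-21)) + 1709 = (7 - 315) + 1709 = -308 + 1709 = 1401)
-D = -1*1401 = -1401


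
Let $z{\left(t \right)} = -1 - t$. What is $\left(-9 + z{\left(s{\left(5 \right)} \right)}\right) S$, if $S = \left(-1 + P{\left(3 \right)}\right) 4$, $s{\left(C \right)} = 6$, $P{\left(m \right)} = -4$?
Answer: $320$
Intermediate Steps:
$S = -20$ ($S = \left(-1 - 4\right) 4 = \left(-5\right) 4 = -20$)
$\left(-9 + z{\left(s{\left(5 \right)} \right)}\right) S = \left(-9 - 7\right) \left(-20\right) = \left(-16\right) \left(-20\right) = 320$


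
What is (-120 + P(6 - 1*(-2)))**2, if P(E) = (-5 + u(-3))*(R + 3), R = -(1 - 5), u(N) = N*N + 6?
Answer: 2500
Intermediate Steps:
u(N) = 6 + N**2 (u(N) = N**2 + 6 = 6 + N**2)
R = 4 (R = -1*(-4) = 4)
P(E) = 70 (P(E) = (-5 + (6 + (-3)**2))*(4 + 3) = (-5 + (6 + 9))*7 = (-5 + 15)*7 = 10*7 = 70)
(-120 + P(6 - 1*(-2)))**2 = (-120 + 70)**2 = (-50)**2 = 2500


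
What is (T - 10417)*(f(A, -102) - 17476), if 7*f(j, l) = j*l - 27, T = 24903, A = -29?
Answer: -1729642886/7 ≈ -2.4709e+8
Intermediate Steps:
f(j, l) = -27/7 + j*l/7 (f(j, l) = (j*l - 27)/7 = (-27 + j*l)/7 = -27/7 + j*l/7)
(T - 10417)*(f(A, -102) - 17476) = (24903 - 10417)*((-27/7 + (1/7)*(-29)*(-102)) - 17476) = 14486*((-27/7 + 2958/7) - 17476) = 14486*(2931/7 - 17476) = 14486*(-119401/7) = -1729642886/7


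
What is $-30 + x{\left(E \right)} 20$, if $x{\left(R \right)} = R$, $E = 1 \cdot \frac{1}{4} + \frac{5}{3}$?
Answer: $\frac{25}{3} \approx 8.3333$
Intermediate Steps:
$E = \frac{23}{12}$ ($E = 1 \cdot \frac{1}{4} + 5 \cdot \frac{1}{3} = \frac{1}{4} + \frac{5}{3} = \frac{23}{12} \approx 1.9167$)
$-30 + x{\left(E \right)} 20 = -30 + \frac{23}{12} \cdot 20 = -30 + \frac{115}{3} = \frac{25}{3}$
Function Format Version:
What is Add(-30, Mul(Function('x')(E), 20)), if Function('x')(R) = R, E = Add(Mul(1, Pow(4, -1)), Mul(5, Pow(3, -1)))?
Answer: Rational(25, 3) ≈ 8.3333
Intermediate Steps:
E = Rational(23, 12) (E = Add(Mul(1, Rational(1, 4)), Mul(5, Rational(1, 3))) = Add(Rational(1, 4), Rational(5, 3)) = Rational(23, 12) ≈ 1.9167)
Add(-30, Mul(Function('x')(E), 20)) = Add(-30, Mul(Rational(23, 12), 20)) = Add(-30, Rational(115, 3)) = Rational(25, 3)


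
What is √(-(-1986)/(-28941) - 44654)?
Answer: 30*I*√4617459374/9647 ≈ 211.32*I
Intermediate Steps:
√(-(-1986)/(-28941) - 44654) = √(-(-1986)*(-1)/28941 - 44654) = √(-1*662/9647 - 44654) = √(-662/9647 - 44654) = √(-430777800/9647) = 30*I*√4617459374/9647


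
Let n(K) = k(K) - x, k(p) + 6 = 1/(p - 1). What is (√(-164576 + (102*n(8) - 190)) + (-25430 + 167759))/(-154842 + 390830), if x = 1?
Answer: 142329/235988 + I*√8107806/1651916 ≈ 0.60312 + 0.0017237*I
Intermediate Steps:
k(p) = -6 + 1/(-1 + p) (k(p) = -6 + 1/(p - 1) = -6 + 1/(-1 + p))
n(K) = -1 + (7 - 6*K)/(-1 + K) (n(K) = (7 - 6*K)/(-1 + K) - 1*1 = (7 - 6*K)/(-1 + K) - 1 = -1 + (7 - 6*K)/(-1 + K))
(√(-164576 + (102*n(8) - 190)) + (-25430 + 167759))/(-154842 + 390830) = (√(-164576 + (102*((8 - 7*8)/(-1 + 8)) - 190)) + (-25430 + 167759))/(-154842 + 390830) = (√(-164576 + (102*((8 - 56)/7) - 190)) + 142329)/235988 = (√(-164576 + (102*((⅐)*(-48)) - 190)) + 142329)*(1/235988) = (√(-164576 + (102*(-48/7) - 190)) + 142329)*(1/235988) = (√(-164576 + (-4896/7 - 190)) + 142329)*(1/235988) = (√(-164576 - 6226/7) + 142329)*(1/235988) = (√(-1158258/7) + 142329)*(1/235988) = (I*√8107806/7 + 142329)*(1/235988) = (142329 + I*√8107806/7)*(1/235988) = 142329/235988 + I*√8107806/1651916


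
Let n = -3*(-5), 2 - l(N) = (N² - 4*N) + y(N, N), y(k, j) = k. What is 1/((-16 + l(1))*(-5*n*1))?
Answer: 1/900 ≈ 0.0011111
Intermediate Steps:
l(N) = 2 - N² + 3*N (l(N) = 2 - ((N² - 4*N) + N) = 2 - (N² - 3*N) = 2 + (-N² + 3*N) = 2 - N² + 3*N)
n = 15
1/((-16 + l(1))*(-5*n*1)) = 1/((-16 + (2 - 1*1² + 3*1))*(-5*15*1)) = 1/((-16 + (2 - 1*1 + 3))*(-75*1)) = 1/((-16 + (2 - 1 + 3))*(-75)) = 1/((-16 + 4)*(-75)) = 1/(-12*(-75)) = 1/900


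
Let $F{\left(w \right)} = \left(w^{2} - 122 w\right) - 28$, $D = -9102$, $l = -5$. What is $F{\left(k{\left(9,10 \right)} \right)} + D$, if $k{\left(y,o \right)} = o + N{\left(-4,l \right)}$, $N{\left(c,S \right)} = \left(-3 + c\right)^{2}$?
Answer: $-12847$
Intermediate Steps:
$k{\left(y,o \right)} = 49 + o$ ($k{\left(y,o \right)} = o + \left(-3 - 4\right)^{2} = o + \left(-7\right)^{2} = o + 49 = 49 + o$)
$F{\left(w \right)} = -28 + w^{2} - 122 w$
$F{\left(k{\left(9,10 \right)} \right)} + D = \left(-28 + \left(49 + 10\right)^{2} - 122 \left(49 + 10\right)\right) - 9102 = \left(-28 + 59^{2} - 7198\right) - 9102 = \left(-28 + 3481 - 7198\right) - 9102 = -3745 - 9102 = -12847$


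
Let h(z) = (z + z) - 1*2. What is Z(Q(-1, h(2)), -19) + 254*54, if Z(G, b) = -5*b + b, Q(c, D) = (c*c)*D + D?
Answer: 13792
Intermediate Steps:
h(z) = -2 + 2*z (h(z) = 2*z - 2 = -2 + 2*z)
Q(c, D) = D + D*c² (Q(c, D) = c²*D + D = D*c² + D = D + D*c²)
Z(G, b) = -4*b
Z(Q(-1, h(2)), -19) + 254*54 = -4*(-19) + 254*54 = 76 + 13716 = 13792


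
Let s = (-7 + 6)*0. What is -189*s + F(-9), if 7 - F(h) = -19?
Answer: 26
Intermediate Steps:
s = 0 (s = -1*0 = 0)
F(h) = 26 (F(h) = 7 - 1*(-19) = 7 + 19 = 26)
-189*s + F(-9) = -189*0 + 26 = 0 + 26 = 26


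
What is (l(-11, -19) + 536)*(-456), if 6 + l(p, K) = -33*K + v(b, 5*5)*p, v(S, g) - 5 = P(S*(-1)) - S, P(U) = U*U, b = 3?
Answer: -472416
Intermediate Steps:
P(U) = U**2
v(S, g) = 5 + S**2 - S (v(S, g) = 5 + ((S*(-1))**2 - S) = 5 + ((-S)**2 - S) = 5 + (S**2 - S) = 5 + S**2 - S)
l(p, K) = -6 - 33*K + 11*p (l(p, K) = -6 + (-33*K + (5 + 3**2 - 1*3)*p) = -6 + (-33*K + (5 + 9 - 3)*p) = -6 + (-33*K + 11*p) = -6 - 33*K + 11*p)
(l(-11, -19) + 536)*(-456) = ((-6 - 33*(-19) + 11*(-11)) + 536)*(-456) = ((-6 + 627 - 121) + 536)*(-456) = (500 + 536)*(-456) = 1036*(-456) = -472416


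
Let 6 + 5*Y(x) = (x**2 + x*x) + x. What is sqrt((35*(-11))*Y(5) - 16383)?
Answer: 2*I*sqrt(5039) ≈ 141.97*I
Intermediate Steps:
Y(x) = -6/5 + x/5 + 2*x**2/5 (Y(x) = -6/5 + ((x**2 + x*x) + x)/5 = -6/5 + ((x**2 + x**2) + x)/5 = -6/5 + (2*x**2 + x)/5 = -6/5 + (x + 2*x**2)/5 = -6/5 + (x/5 + 2*x**2/5) = -6/5 + x/5 + 2*x**2/5)
sqrt((35*(-11))*Y(5) - 16383) = sqrt((35*(-11))*(-6/5 + (1/5)*5 + (2/5)*5**2) - 16383) = sqrt(-385*(-6/5 + 1 + (2/5)*25) - 16383) = sqrt(-385*(-6/5 + 1 + 10) - 16383) = sqrt(-385*49/5 - 16383) = sqrt(-3773 - 16383) = sqrt(-20156) = 2*I*sqrt(5039)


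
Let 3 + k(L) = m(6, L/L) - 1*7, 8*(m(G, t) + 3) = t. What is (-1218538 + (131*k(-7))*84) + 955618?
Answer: -809193/2 ≈ -4.0460e+5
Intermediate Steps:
m(G, t) = -3 + t/8
k(L) = -103/8 (k(L) = -3 + ((-3 + (L/L)/8) - 1*7) = -3 + ((-3 + (⅛)*1) - 7) = -3 + ((-3 + ⅛) - 7) = -3 + (-23/8 - 7) = -3 - 79/8 = -103/8)
(-1218538 + (131*k(-7))*84) + 955618 = (-1218538 + (131*(-103/8))*84) + 955618 = (-1218538 - 13493/8*84) + 955618 = (-1218538 - 283353/2) + 955618 = -2720429/2 + 955618 = -809193/2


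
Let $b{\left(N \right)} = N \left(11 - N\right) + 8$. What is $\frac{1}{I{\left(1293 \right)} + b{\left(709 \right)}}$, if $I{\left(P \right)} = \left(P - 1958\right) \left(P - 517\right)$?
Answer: $- \frac{1}{1010914} \approx -9.892 \cdot 10^{-7}$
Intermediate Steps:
$I{\left(P \right)} = \left(-1958 + P\right) \left(-517 + P\right)$
$b{\left(N \right)} = 8 + N \left(11 - N\right)$
$\frac{1}{I{\left(1293 \right)} + b{\left(709 \right)}} = \frac{1}{\left(1012286 + 1293^{2} - 3200175\right) + \left(8 - 709^{2} + 11 \cdot 709\right)} = \frac{1}{\left(1012286 + 1671849 - 3200175\right) + \left(8 - 502681 + 7799\right)} = \frac{1}{-516040 + \left(8 - 502681 + 7799\right)} = \frac{1}{-516040 - 494874} = \frac{1}{-1010914} = - \frac{1}{1010914}$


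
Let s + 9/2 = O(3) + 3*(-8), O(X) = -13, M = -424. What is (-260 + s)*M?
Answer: 127836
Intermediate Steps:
s = -83/2 (s = -9/2 + (-13 + 3*(-8)) = -9/2 + (-13 - 24) = -9/2 - 37 = -83/2 ≈ -41.500)
(-260 + s)*M = (-260 - 83/2)*(-424) = -603/2*(-424) = 127836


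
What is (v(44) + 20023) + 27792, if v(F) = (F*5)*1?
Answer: 48035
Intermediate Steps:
v(F) = 5*F (v(F) = (5*F)*1 = 5*F)
(v(44) + 20023) + 27792 = (5*44 + 20023) + 27792 = (220 + 20023) + 27792 = 20243 + 27792 = 48035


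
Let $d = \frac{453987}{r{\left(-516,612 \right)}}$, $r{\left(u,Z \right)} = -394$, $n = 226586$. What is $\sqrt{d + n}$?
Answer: $\frac{11 \sqrt{289218458}}{394} \approx 474.8$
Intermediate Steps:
$d = - \frac{453987}{394}$ ($d = \frac{453987}{-394} = 453987 \left(- \frac{1}{394}\right) = - \frac{453987}{394} \approx -1152.3$)
$\sqrt{d + n} = \sqrt{- \frac{453987}{394} + 226586} = \sqrt{\frac{88820897}{394}} = \frac{11 \sqrt{289218458}}{394}$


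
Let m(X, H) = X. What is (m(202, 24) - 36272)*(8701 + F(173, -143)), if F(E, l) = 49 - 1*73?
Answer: -312979390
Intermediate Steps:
F(E, l) = -24 (F(E, l) = 49 - 73 = -24)
(m(202, 24) - 36272)*(8701 + F(173, -143)) = (202 - 36272)*(8701 - 24) = -36070*8677 = -312979390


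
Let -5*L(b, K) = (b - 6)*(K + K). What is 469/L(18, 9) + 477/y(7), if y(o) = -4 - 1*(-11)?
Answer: 86617/1512 ≈ 57.286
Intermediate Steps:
L(b, K) = -2*K*(-6 + b)/5 (L(b, K) = -(b - 6)*(K + K)/5 = -(-6 + b)*2*K/5 = -2*K*(-6 + b)/5)
y(o) = 7 (y(o) = -4 + 11 = 7)
469/L(18, 9) + 477/y(7) = 469/(((⅖)*9*(6 - 1*18))) + 477/7 = 469/(((⅖)*9*(6 - 18))) + 477*(⅐) = 469/(((⅖)*9*(-12))) + 477/7 = 469/(-216/5) + 477/7 = 469*(-5/216) + 477/7 = -2345/216 + 477/7 = 86617/1512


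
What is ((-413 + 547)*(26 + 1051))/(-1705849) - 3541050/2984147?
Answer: -6471162728196/5090504175803 ≈ -1.2712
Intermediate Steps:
((-413 + 547)*(26 + 1051))/(-1705849) - 3541050/2984147 = (134*1077)*(-1/1705849) - 3541050*1/2984147 = 144318*(-1/1705849) - 3541050/2984147 = -144318/1705849 - 3541050/2984147 = -6471162728196/5090504175803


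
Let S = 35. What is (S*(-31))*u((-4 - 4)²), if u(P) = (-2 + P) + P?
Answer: -136710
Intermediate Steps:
u(P) = -2 + 2*P
(S*(-31))*u((-4 - 4)²) = (35*(-31))*(-2 + 2*(-4 - 4)²) = -1085*(-2 + 2*(-8)²) = -1085*(-2 + 2*64) = -1085*(-2 + 128) = -1085*126 = -136710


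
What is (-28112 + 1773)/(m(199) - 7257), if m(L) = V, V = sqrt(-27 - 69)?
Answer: 63714041/17554715 + 105356*I*sqrt(6)/52664145 ≈ 3.6295 + 0.0049003*I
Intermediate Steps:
V = 4*I*sqrt(6) (V = sqrt(-96) = 4*I*sqrt(6) ≈ 9.798*I)
m(L) = 4*I*sqrt(6)
(-28112 + 1773)/(m(199) - 7257) = (-28112 + 1773)/(4*I*sqrt(6) - 7257) = -26339/(-7257 + 4*I*sqrt(6))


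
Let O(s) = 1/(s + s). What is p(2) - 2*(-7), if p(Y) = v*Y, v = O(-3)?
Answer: 41/3 ≈ 13.667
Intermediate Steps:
O(s) = 1/(2*s)
v = -⅙ (v = (½)/(-3) = (½)*(-⅓) = -⅙ ≈ -0.16667)
p(Y) = -Y/6
p(2) - 2*(-7) = -⅙*2 - 2*(-7) = -⅓ + 14 = 41/3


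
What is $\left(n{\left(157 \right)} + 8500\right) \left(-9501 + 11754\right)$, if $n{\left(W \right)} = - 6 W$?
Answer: $17028174$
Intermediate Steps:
$\left(n{\left(157 \right)} + 8500\right) \left(-9501 + 11754\right) = \left(\left(-6\right) 157 + 8500\right) \left(-9501 + 11754\right) = \left(-942 + 8500\right) 2253 = 7558 \cdot 2253 = 17028174$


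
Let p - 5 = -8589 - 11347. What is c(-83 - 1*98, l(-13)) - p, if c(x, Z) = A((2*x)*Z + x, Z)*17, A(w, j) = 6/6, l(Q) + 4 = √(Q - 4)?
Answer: 19948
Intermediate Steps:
p = -19931 (p = 5 + (-8589 - 11347) = 5 - 19936 = -19931)
l(Q) = -4 + √(-4 + Q) (l(Q) = -4 + √(Q - 4) = -4 + √(-4 + Q))
A(w, j) = 1 (A(w, j) = 6*(⅙) = 1)
c(x, Z) = 17 (c(x, Z) = 1*17 = 17)
c(-83 - 1*98, l(-13)) - p = 17 - 1*(-19931) = 17 + 19931 = 19948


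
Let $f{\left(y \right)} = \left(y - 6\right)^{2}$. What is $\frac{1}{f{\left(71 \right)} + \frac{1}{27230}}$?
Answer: $\frac{27230}{115046751} \approx 0.00023669$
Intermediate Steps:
$f{\left(y \right)} = \left(-6 + y\right)^{2}$
$\frac{1}{f{\left(71 \right)} + \frac{1}{27230}} = \frac{1}{\left(-6 + 71\right)^{2} + \frac{1}{27230}} = \frac{1}{65^{2} + \frac{1}{27230}} = \frac{1}{4225 + \frac{1}{27230}} = \frac{1}{\frac{115046751}{27230}} = \frac{27230}{115046751}$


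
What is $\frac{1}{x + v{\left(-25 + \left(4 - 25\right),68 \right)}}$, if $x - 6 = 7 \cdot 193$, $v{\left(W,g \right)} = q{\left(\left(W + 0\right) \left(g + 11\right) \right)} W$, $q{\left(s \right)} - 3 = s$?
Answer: $\frac{1}{168383} \approx 5.9388 \cdot 10^{-6}$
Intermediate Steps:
$q{\left(s \right)} = 3 + s$
$v{\left(W,g \right)} = W \left(3 + W \left(11 + g\right)\right)$ ($v{\left(W,g \right)} = \left(3 + \left(W + 0\right) \left(g + 11\right)\right) W = \left(3 + W \left(11 + g\right)\right) W = W \left(3 + W \left(11 + g\right)\right)$)
$x = 1357$ ($x = 6 + 7 \cdot 193 = 6 + 1351 = 1357$)
$\frac{1}{x + v{\left(-25 + \left(4 - 25\right),68 \right)}} = \frac{1}{1357 + \left(-25 + \left(4 - 25\right)\right) \left(3 + \left(-25 + \left(4 - 25\right)\right) \left(11 + 68\right)\right)} = \frac{1}{1357 + \left(-25 - 21\right) \left(3 + \left(-25 - 21\right) 79\right)} = \frac{1}{1357 - 46 \left(3 - 3634\right)} = \frac{1}{1357 - -167026} = \frac{1}{1357 + 167026} = \frac{1}{168383}$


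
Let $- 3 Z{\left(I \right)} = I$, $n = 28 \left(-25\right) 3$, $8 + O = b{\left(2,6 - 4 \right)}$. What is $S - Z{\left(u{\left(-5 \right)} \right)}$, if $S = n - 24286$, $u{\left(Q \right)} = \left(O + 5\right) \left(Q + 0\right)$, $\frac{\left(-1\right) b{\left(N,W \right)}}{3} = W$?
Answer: $-26371$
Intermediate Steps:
$b{\left(N,W \right)} = - 3 W$
$O = -14$ ($O = -8 - 3 \left(6 - 4\right) = -8 - 6 = -14$)
$n = -2100$ ($n = \left(-700\right) 3 = -2100$)
$u{\left(Q \right)} = - 9 Q$ ($u{\left(Q \right)} = \left(-14 + 5\right) \left(Q + 0\right) = - 9 Q$)
$Z{\left(I \right)} = - \frac{I}{3}$
$S = -26386$ ($S = -2100 - 24286 = -26386$)
$S - Z{\left(u{\left(-5 \right)} \right)} = -26386 - - \frac{\left(-9\right) \left(-5\right)}{3} = -26386 - \left(- \frac{1}{3}\right) 45 = -26386 - -15 = -26386 + 15 = -26371$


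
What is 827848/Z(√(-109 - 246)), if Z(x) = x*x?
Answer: -827848/355 ≈ -2332.0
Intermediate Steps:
Z(x) = x²
827848/Z(√(-109 - 246)) = 827848/((√(-109 - 246))²) = 827848/((√(-355))²) = 827848/((I*√355)²) = 827848/(-355) = 827848*(-1/355) = -827848/355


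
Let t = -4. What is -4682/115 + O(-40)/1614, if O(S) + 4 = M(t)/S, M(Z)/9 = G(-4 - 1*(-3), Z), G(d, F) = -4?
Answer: -15114209/371220 ≈ -40.715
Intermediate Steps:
M(Z) = -36 (M(Z) = 9*(-4) = -36)
O(S) = -4 - 36/S
-4682/115 + O(-40)/1614 = -4682/115 + (-4 - 36/(-40))/1614 = -4682*1/115 + (-4 - 36*(-1/40))*(1/1614) = -4682/115 + (-4 + 9/10)*(1/1614) = -4682/115 - 31/10*1/1614 = -4682/115 - 31/16140 = -15114209/371220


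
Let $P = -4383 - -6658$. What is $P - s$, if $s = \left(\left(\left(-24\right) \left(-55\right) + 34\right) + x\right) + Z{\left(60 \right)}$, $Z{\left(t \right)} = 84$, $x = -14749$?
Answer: $15586$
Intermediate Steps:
$s = -13311$ ($s = \left(\left(\left(-24\right) \left(-55\right) + 34\right) - 14749\right) + 84 = \left(\left(1320 + 34\right) - 14749\right) + 84 = \left(1354 - 14749\right) + 84 = -13395 + 84 = -13311$)
$P = 2275$ ($P = -4383 + 6658 = 2275$)
$P - s = 2275 - -13311 = 2275 + 13311 = 15586$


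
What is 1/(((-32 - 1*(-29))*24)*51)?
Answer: -1/3672 ≈ -0.00027233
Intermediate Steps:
1/(((-32 - 1*(-29))*24)*51) = 1/(((-32 + 29)*24)*51) = 1/(-3*24*51) = 1/(-72*51) = 1/(-3672) = -1/3672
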